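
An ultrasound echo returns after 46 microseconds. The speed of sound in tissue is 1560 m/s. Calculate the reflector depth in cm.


depth = c * t / 2
t = 46 us = 4.6000e-05 s
depth = 1560 * 4.6000e-05 / 2
depth = 0.03588 m = 3.588 cm


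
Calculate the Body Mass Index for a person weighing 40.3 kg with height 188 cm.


BMI = weight / height^2
height = 188 cm = 1.88 m
BMI = 40.3 / 1.88^2
BMI = 11.4 kg/m^2


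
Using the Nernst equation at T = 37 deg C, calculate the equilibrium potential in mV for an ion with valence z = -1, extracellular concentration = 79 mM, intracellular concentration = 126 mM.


E = (RT/(zF)) * ln(C_out/C_in)
T = 37 + 273.15 = 310.15 K
E = (8.314 * 310.15 / (-1 * 96485)) * ln(79/126)
E = 12.48 mV


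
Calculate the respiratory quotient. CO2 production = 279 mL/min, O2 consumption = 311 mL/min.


RQ = VCO2 / VO2
RQ = 279 / 311
RQ = 0.8971


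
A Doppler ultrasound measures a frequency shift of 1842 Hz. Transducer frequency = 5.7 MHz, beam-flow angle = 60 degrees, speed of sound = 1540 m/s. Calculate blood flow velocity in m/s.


v = fd * c / (2 * f0 * cos(theta))
v = 1842 * 1540 / (2 * 5.7000e+06 * cos(60))
v = 0.4977 m/s


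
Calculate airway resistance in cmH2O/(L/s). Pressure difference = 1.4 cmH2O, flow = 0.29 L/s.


R = dP / flow
R = 1.4 / 0.29
R = 4.828 cmH2O/(L/s)


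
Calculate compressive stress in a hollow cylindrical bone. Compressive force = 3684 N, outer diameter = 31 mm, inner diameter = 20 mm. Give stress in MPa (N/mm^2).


A = pi*(r_o^2 - r_i^2)
r_o = 15.5 mm, r_i = 10 mm
A = 440.608 mm^2
sigma = F/A = 3684 / 440.608
sigma = 8.361 MPa


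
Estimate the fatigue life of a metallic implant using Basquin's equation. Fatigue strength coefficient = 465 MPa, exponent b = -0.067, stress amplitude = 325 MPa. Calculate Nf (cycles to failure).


sigma_a = sigma_f' * (2Nf)^b
2Nf = (sigma_a/sigma_f')^(1/b)
2Nf = (325/465)^(1/-0.067)
2Nf = 209.86219
Nf = 104.9


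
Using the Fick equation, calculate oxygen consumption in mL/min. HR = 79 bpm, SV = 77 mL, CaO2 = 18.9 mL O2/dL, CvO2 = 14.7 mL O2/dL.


CO = HR*SV = 79*77/1000 = 6.083 L/min
a-v O2 diff = 18.9 - 14.7 = 4.2 mL/dL
VO2 = CO * (CaO2-CvO2) * 10 dL/L
VO2 = 6.083 * 4.2 * 10
VO2 = 255.5 mL/min


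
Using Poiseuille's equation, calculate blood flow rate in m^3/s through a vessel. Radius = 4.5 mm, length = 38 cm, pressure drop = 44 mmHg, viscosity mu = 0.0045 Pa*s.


Q = pi*r^4*dP / (8*mu*L)
r = 0.0045 m, L = 0.38 m
dP = 44 mmHg = 5866.168 Pa
Q = 5.5242e-04 m^3/s


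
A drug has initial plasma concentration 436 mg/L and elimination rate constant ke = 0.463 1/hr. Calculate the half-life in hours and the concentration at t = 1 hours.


t_half = ln(2) / ke = 0.693147 / 0.463 = 1.497 hr
C(t) = C0 * exp(-ke*t) = 436 * exp(-0.463*1)
C(1) = 274.4 mg/L


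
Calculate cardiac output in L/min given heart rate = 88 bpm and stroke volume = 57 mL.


CO = HR * SV
CO = 88 * 57 / 1000
CO = 5.016 L/min


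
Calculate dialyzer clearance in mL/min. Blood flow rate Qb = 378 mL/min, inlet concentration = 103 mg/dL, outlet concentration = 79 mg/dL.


K = Qb * (Cb_in - Cb_out) / Cb_in
K = 378 * (103 - 79) / 103
K = 88.08 mL/min


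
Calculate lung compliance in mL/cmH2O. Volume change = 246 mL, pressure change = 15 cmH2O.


C = dV / dP
C = 246 / 15
C = 16.4 mL/cmH2O


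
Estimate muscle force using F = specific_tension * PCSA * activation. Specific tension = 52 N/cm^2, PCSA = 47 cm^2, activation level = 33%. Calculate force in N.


F = sigma * PCSA * activation
F = 52 * 47 * 0.33
F = 806.5 N


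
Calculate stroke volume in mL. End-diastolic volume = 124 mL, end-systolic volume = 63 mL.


SV = EDV - ESV
SV = 124 - 63
SV = 61 mL


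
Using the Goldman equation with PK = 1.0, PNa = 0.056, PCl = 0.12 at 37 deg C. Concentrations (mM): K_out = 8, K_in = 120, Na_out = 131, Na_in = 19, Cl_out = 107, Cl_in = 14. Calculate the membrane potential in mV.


Vm = (RT/F)*ln((PK*Ko + PNa*Nao + PCl*Cli)/(PK*Ki + PNa*Nai + PCl*Clo))
Numer = 17.016, Denom = 133.904
Vm = -55.13 mV


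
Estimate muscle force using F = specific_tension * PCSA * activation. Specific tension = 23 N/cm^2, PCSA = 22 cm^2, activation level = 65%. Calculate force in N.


F = sigma * PCSA * activation
F = 23 * 22 * 0.65
F = 328.9 N


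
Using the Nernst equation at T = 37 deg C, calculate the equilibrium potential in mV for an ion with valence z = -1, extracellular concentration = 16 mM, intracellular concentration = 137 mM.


E = (RT/(zF)) * ln(C_out/C_in)
T = 37 + 273.15 = 310.15 K
E = (8.314 * 310.15 / (-1 * 96485)) * ln(16/137)
E = 57.39 mV


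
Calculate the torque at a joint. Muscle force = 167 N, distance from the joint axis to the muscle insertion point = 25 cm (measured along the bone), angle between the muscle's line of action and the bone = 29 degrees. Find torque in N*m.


Torque = F * d * sin(theta)   (moment arm = d*sin(theta))
d = 25 cm = 0.25 m
Torque = 167 * 0.25 * sin(29)
Torque = 20.24 N*m


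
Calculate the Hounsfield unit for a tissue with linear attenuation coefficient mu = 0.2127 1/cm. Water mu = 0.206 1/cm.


HU = ((mu_tissue - mu_water) / mu_water) * 1000
HU = ((0.2127 - 0.206) / 0.206) * 1000
HU = 32.52


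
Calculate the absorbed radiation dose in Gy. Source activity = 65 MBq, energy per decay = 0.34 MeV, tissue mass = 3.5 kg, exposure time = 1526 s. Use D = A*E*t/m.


A = 65 MBq = 6.5000e+07 Bq
E = 0.34 MeV = 5.4468e-14 J
D = A*E*t/m = 6.5000e+07*5.4468e-14*1526/3.5
D = 0.001544 Gy


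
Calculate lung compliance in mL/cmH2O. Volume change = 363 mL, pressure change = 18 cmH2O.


C = dV / dP
C = 363 / 18
C = 20.17 mL/cmH2O


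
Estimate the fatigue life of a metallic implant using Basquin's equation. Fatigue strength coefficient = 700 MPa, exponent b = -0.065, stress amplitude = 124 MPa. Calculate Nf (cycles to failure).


sigma_a = sigma_f' * (2Nf)^b
2Nf = (sigma_a/sigma_f')^(1/b)
2Nf = (124/700)^(1/-0.065)
2Nf = 3.6664994e+11
Nf = 1.8332e+11


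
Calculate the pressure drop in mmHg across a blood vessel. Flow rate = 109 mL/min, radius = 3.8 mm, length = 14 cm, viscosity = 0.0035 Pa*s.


dP = 8*mu*L*Q / (pi*r^4)
Q = 109 mL/min = 1.81667e-06 m^3/s
dP = 10.8712 Pa = 10.8712 / 133.322 mmHg = 0.08154 mmHg


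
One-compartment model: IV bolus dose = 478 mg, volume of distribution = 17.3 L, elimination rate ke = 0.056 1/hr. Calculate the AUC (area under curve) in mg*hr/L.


C0 = Dose/Vd = 478/17.3 = 27.6301 mg/L
AUC = C0/ke = 27.6301/0.056
AUC = 493.4 mg*hr/L


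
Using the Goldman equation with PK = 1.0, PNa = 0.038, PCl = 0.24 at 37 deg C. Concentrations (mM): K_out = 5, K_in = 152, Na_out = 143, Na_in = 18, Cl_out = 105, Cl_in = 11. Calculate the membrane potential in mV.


Vm = (RT/F)*ln((PK*Ko + PNa*Nao + PCl*Cli)/(PK*Ki + PNa*Nai + PCl*Clo))
Numer = 13.074, Denom = 177.884
Vm = -69.77 mV


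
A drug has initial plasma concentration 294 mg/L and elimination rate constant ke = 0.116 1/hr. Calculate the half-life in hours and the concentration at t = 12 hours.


t_half = ln(2) / ke = 0.693147 / 0.116 = 5.975 hr
C(t) = C0 * exp(-ke*t) = 294 * exp(-0.116*12)
C(12) = 73.08 mg/L


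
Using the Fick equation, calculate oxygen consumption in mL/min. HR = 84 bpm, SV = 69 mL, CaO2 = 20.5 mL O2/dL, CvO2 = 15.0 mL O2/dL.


CO = HR*SV = 84*69/1000 = 5.796 L/min
a-v O2 diff = 20.5 - 15.0 = 5.5 mL/dL
VO2 = CO * (CaO2-CvO2) * 10 dL/L
VO2 = 5.796 * 5.5 * 10
VO2 = 318.8 mL/min


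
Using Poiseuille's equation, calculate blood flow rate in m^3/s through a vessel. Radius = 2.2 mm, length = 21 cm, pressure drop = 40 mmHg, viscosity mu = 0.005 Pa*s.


Q = pi*r^4*dP / (8*mu*L)
r = 0.0022 m, L = 0.21 m
dP = 40 mmHg = 5332.88 Pa
Q = 4.6722e-05 m^3/s


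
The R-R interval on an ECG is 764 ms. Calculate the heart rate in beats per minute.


HR = 60 / RR_interval(s)
RR = 764 ms = 0.764 s
HR = 60 / 0.764 = 78.53 bpm


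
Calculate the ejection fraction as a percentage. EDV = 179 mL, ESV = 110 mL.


SV = EDV - ESV = 179 - 110 = 69 mL
EF = SV/EDV * 100 = 69/179 * 100
EF = 38.55%


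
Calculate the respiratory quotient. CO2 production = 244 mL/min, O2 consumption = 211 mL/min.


RQ = VCO2 / VO2
RQ = 244 / 211
RQ = 1.156


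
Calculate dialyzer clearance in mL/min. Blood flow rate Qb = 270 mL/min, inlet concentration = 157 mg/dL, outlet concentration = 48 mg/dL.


K = Qb * (Cb_in - Cb_out) / Cb_in
K = 270 * (157 - 48) / 157
K = 187.5 mL/min


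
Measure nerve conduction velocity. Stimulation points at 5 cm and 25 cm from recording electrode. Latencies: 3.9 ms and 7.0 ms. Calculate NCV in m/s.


Distance = (25 - 5) / 100 = 0.2 m
dt = (7.0 - 3.9) / 1000 = 0.0031 s
NCV = dist / dt = 64.52 m/s


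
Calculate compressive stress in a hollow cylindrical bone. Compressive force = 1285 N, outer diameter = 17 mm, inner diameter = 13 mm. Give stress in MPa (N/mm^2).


A = pi*(r_o^2 - r_i^2)
r_o = 8.5 mm, r_i = 6.5 mm
A = 94.2478 mm^2
sigma = F/A = 1285 / 94.2478
sigma = 13.63 MPa


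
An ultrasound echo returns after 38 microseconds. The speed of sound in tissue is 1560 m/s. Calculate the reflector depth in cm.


depth = c * t / 2
t = 38 us = 3.8000e-05 s
depth = 1560 * 3.8000e-05 / 2
depth = 0.02964 m = 2.964 cm


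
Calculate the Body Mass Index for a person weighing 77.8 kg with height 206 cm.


BMI = weight / height^2
height = 206 cm = 2.06 m
BMI = 77.8 / 2.06^2
BMI = 18.33 kg/m^2


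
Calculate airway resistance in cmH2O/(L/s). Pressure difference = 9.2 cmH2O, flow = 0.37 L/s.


R = dP / flow
R = 9.2 / 0.37
R = 24.86 cmH2O/(L/s)


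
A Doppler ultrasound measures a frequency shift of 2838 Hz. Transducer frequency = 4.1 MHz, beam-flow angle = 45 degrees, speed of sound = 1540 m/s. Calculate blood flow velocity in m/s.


v = fd * c / (2 * f0 * cos(theta))
v = 2838 * 1540 / (2 * 4.1000e+06 * cos(45))
v = 0.7538 m/s


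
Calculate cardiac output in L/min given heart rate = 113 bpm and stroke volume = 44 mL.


CO = HR * SV
CO = 113 * 44 / 1000
CO = 4.972 L/min


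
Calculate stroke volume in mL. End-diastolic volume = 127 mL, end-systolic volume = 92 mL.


SV = EDV - ESV
SV = 127 - 92
SV = 35 mL


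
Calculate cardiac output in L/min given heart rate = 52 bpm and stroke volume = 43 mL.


CO = HR * SV
CO = 52 * 43 / 1000
CO = 2.236 L/min


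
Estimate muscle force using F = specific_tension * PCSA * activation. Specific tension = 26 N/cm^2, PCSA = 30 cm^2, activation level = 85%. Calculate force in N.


F = sigma * PCSA * activation
F = 26 * 30 * 0.85
F = 663 N


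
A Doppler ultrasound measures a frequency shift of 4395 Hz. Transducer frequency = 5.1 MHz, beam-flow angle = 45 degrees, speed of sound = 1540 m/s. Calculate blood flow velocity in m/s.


v = fd * c / (2 * f0 * cos(theta))
v = 4395 * 1540 / (2 * 5.1000e+06 * cos(45))
v = 0.9384 m/s


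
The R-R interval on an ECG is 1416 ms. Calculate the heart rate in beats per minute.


HR = 60 / RR_interval(s)
RR = 1416 ms = 1.416 s
HR = 60 / 1.416 = 42.37 bpm


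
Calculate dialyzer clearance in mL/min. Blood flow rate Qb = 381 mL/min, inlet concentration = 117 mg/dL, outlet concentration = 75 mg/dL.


K = Qb * (Cb_in - Cb_out) / Cb_in
K = 381 * (117 - 75) / 117
K = 136.8 mL/min


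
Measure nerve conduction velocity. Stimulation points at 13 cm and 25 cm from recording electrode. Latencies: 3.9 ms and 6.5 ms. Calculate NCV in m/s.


Distance = (25 - 13) / 100 = 0.12 m
dt = (6.5 - 3.9) / 1000 = 0.0026 s
NCV = dist / dt = 46.15 m/s


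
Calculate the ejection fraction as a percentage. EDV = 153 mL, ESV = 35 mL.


SV = EDV - ESV = 153 - 35 = 118 mL
EF = SV/EDV * 100 = 118/153 * 100
EF = 77.12%


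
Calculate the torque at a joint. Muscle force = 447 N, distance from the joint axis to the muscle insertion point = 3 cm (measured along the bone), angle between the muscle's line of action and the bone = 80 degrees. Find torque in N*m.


Torque = F * d * sin(theta)   (moment arm = d*sin(theta))
d = 3 cm = 0.03 m
Torque = 447 * 0.03 * sin(80)
Torque = 13.21 N*m


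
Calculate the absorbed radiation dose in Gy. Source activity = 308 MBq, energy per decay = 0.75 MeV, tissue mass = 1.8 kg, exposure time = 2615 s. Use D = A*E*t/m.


A = 308 MBq = 3.0800e+08 Bq
E = 0.75 MeV = 1.2015e-13 J
D = A*E*t/m = 3.0800e+08*1.2015e-13*2615/1.8
D = 0.05376 Gy


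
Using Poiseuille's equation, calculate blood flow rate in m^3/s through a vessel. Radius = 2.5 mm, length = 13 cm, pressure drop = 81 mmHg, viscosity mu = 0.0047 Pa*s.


Q = pi*r^4*dP / (8*mu*L)
r = 0.0025 m, L = 0.13 m
dP = 81 mmHg = 10799.082 Pa
Q = 2.7112e-04 m^3/s


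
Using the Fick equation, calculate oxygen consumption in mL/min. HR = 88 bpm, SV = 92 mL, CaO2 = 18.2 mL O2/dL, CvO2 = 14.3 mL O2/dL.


CO = HR*SV = 88*92/1000 = 8.096 L/min
a-v O2 diff = 18.2 - 14.3 = 3.9 mL/dL
VO2 = CO * (CaO2-CvO2) * 10 dL/L
VO2 = 8.096 * 3.9 * 10
VO2 = 315.7 mL/min


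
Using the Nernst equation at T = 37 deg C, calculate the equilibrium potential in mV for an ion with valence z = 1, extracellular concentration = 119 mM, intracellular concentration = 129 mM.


E = (RT/(zF)) * ln(C_out/C_in)
T = 37 + 273.15 = 310.15 K
E = (8.314 * 310.15 / (1 * 96485)) * ln(119/129)
E = -2.156 mV


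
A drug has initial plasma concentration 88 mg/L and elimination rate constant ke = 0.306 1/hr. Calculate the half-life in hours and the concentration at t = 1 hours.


t_half = ln(2) / ke = 0.693147 / 0.306 = 2.265 hr
C(t) = C0 * exp(-ke*t) = 88 * exp(-0.306*1)
C(1) = 64.8 mg/L


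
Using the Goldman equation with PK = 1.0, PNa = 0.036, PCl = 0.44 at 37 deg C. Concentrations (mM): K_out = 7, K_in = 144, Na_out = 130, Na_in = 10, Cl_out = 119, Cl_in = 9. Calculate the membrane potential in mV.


Vm = (RT/F)*ln((PK*Ko + PNa*Nao + PCl*Cli)/(PK*Ki + PNa*Nai + PCl*Clo))
Numer = 15.64, Denom = 196.72
Vm = -67.67 mV


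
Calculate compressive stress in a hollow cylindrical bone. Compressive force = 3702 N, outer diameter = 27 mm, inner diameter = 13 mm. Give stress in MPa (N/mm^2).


A = pi*(r_o^2 - r_i^2)
r_o = 13.5 mm, r_i = 6.5 mm
A = 439.823 mm^2
sigma = F/A = 3702 / 439.823
sigma = 8.417 MPa


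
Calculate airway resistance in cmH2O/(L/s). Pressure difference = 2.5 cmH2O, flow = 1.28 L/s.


R = dP / flow
R = 2.5 / 1.28
R = 1.953 cmH2O/(L/s)


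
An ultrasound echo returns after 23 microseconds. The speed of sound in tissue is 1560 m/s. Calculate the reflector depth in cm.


depth = c * t / 2
t = 23 us = 2.3000e-05 s
depth = 1560 * 2.3000e-05 / 2
depth = 0.01794 m = 1.794 cm


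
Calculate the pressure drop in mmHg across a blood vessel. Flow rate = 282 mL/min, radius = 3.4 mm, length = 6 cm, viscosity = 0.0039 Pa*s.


dP = 8*mu*L*Q / (pi*r^4)
Q = 282 mL/min = 4.7e-06 m^3/s
dP = 20.9574 Pa = 20.9574 / 133.322 mmHg = 0.1572 mmHg


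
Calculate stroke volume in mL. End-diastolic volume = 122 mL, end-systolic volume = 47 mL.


SV = EDV - ESV
SV = 122 - 47
SV = 75 mL


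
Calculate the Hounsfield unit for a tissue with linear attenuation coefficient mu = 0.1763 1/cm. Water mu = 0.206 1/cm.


HU = ((mu_tissue - mu_water) / mu_water) * 1000
HU = ((0.1763 - 0.206) / 0.206) * 1000
HU = -144.2


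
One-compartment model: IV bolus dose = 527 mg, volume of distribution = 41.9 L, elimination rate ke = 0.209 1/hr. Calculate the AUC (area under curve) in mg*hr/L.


C0 = Dose/Vd = 527/41.9 = 12.5776 mg/L
AUC = C0/ke = 12.5776/0.209
AUC = 60.18 mg*hr/L


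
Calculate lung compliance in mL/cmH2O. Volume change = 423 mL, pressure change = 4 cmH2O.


C = dV / dP
C = 423 / 4
C = 105.8 mL/cmH2O


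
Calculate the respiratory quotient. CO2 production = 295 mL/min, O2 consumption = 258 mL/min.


RQ = VCO2 / VO2
RQ = 295 / 258
RQ = 1.143


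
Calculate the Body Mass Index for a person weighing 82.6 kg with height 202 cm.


BMI = weight / height^2
height = 202 cm = 2.02 m
BMI = 82.6 / 2.02^2
BMI = 20.24 kg/m^2


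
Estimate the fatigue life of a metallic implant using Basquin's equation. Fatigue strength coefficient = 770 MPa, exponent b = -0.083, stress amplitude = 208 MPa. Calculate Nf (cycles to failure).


sigma_a = sigma_f' * (2Nf)^b
2Nf = (sigma_a/sigma_f')^(1/b)
2Nf = (208/770)^(1/-0.083)
2Nf = 7055418.4
Nf = 3.5277e+06


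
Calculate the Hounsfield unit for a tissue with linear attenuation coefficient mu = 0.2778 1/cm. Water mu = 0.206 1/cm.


HU = ((mu_tissue - mu_water) / mu_water) * 1000
HU = ((0.2778 - 0.206) / 0.206) * 1000
HU = 348.5


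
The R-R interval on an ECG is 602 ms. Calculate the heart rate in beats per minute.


HR = 60 / RR_interval(s)
RR = 602 ms = 0.602 s
HR = 60 / 0.602 = 99.67 bpm


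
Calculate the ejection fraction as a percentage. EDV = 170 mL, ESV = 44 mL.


SV = EDV - ESV = 170 - 44 = 126 mL
EF = SV/EDV * 100 = 126/170 * 100
EF = 74.12%


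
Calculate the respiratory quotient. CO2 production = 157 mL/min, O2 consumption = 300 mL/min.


RQ = VCO2 / VO2
RQ = 157 / 300
RQ = 0.5233


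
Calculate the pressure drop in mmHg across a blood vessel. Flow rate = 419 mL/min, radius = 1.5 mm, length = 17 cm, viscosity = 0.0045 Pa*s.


dP = 8*mu*L*Q / (pi*r^4)
Q = 419 mL/min = 6.98333e-06 m^3/s
dP = 2687.19 Pa = 2687.19 / 133.322 mmHg = 20.16 mmHg


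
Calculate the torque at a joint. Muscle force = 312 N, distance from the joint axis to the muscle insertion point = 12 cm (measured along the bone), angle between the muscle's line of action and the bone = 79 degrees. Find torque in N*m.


Torque = F * d * sin(theta)   (moment arm = d*sin(theta))
d = 12 cm = 0.12 m
Torque = 312 * 0.12 * sin(79)
Torque = 36.75 N*m


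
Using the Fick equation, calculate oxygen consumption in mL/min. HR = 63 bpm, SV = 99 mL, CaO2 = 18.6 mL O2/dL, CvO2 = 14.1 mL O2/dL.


CO = HR*SV = 63*99/1000 = 6.237 L/min
a-v O2 diff = 18.6 - 14.1 = 4.5 mL/dL
VO2 = CO * (CaO2-CvO2) * 10 dL/L
VO2 = 6.237 * 4.5 * 10
VO2 = 280.7 mL/min


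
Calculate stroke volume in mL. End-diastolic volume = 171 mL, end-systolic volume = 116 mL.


SV = EDV - ESV
SV = 171 - 116
SV = 55 mL


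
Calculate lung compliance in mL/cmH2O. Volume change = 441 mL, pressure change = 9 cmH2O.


C = dV / dP
C = 441 / 9
C = 49 mL/cmH2O


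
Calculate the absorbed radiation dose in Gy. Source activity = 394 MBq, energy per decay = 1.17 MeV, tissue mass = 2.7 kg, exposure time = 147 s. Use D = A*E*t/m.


A = 394 MBq = 3.9400e+08 Bq
E = 1.17 MeV = 1.87434e-13 J
D = A*E*t/m = 3.9400e+08*1.87434e-13*147/2.7
D = 0.004021 Gy


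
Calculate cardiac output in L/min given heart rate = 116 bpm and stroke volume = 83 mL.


CO = HR * SV
CO = 116 * 83 / 1000
CO = 9.628 L/min


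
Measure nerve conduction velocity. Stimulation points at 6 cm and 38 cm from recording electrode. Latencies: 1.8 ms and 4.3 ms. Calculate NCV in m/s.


Distance = (38 - 6) / 100 = 0.32 m
dt = (4.3 - 1.8) / 1000 = 0.0025 s
NCV = dist / dt = 128 m/s


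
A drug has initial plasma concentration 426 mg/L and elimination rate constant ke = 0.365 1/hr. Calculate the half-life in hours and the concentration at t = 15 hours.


t_half = ln(2) / ke = 0.693147 / 0.365 = 1.899 hr
C(t) = C0 * exp(-ke*t) = 426 * exp(-0.365*15)
C(15) = 1.785 mg/L


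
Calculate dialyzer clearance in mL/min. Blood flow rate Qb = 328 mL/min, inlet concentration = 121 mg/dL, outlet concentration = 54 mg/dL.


K = Qb * (Cb_in - Cb_out) / Cb_in
K = 328 * (121 - 54) / 121
K = 181.6 mL/min


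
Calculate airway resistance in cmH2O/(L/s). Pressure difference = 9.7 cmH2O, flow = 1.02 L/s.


R = dP / flow
R = 9.7 / 1.02
R = 9.51 cmH2O/(L/s)


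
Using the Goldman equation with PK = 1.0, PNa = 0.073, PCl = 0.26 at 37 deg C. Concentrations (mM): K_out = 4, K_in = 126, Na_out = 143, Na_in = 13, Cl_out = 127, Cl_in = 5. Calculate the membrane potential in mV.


Vm = (RT/F)*ln((PK*Ko + PNa*Nao + PCl*Cli)/(PK*Ki + PNa*Nai + PCl*Clo))
Numer = 15.739, Denom = 159.969
Vm = -61.97 mV


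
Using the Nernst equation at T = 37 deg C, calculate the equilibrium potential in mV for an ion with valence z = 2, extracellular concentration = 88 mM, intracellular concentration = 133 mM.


E = (RT/(zF)) * ln(C_out/C_in)
T = 37 + 273.15 = 310.15 K
E = (8.314 * 310.15 / (2 * 96485)) * ln(88/133)
E = -5.519 mV


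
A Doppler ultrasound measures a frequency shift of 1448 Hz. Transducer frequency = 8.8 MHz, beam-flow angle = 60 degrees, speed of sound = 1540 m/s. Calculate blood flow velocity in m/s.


v = fd * c / (2 * f0 * cos(theta))
v = 1448 * 1540 / (2 * 8.8000e+06 * cos(60))
v = 0.2534 m/s


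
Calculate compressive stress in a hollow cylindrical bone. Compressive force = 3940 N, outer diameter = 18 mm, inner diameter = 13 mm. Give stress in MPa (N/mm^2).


A = pi*(r_o^2 - r_i^2)
r_o = 9 mm, r_i = 6.5 mm
A = 121.737 mm^2
sigma = F/A = 3940 / 121.737
sigma = 32.36 MPa


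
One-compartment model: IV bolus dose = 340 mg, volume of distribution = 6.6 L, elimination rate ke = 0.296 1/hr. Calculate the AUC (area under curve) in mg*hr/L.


C0 = Dose/Vd = 340/6.6 = 51.5152 mg/L
AUC = C0/ke = 51.5152/0.296
AUC = 174 mg*hr/L


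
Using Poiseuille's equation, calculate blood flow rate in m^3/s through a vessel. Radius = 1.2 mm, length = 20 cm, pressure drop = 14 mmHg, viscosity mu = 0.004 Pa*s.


Q = pi*r^4*dP / (8*mu*L)
r = 0.0012 m, L = 0.2 m
dP = 14 mmHg = 1866.508 Pa
Q = 1.8999e-06 m^3/s


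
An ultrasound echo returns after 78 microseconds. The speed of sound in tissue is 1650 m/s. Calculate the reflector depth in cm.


depth = c * t / 2
t = 78 us = 7.8000e-05 s
depth = 1650 * 7.8000e-05 / 2
depth = 0.06435 m = 6.435 cm


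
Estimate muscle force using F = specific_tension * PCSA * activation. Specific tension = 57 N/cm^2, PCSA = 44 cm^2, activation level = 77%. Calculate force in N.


F = sigma * PCSA * activation
F = 57 * 44 * 0.77
F = 1931 N


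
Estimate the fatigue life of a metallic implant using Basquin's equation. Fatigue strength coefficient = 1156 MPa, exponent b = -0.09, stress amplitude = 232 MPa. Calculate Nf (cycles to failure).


sigma_a = sigma_f' * (2Nf)^b
2Nf = (sigma_a/sigma_f')^(1/b)
2Nf = (232/1156)^(1/-0.09)
2Nf = 56190771
Nf = 2.8095e+07


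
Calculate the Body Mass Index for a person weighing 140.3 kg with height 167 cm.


BMI = weight / height^2
height = 167 cm = 1.67 m
BMI = 140.3 / 1.67^2
BMI = 50.31 kg/m^2


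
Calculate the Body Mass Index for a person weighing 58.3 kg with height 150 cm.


BMI = weight / height^2
height = 150 cm = 1.5 m
BMI = 58.3 / 1.5^2
BMI = 25.91 kg/m^2


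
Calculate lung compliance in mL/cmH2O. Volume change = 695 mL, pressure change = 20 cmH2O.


C = dV / dP
C = 695 / 20
C = 34.75 mL/cmH2O


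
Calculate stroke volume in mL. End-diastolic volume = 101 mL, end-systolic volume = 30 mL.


SV = EDV - ESV
SV = 101 - 30
SV = 71 mL


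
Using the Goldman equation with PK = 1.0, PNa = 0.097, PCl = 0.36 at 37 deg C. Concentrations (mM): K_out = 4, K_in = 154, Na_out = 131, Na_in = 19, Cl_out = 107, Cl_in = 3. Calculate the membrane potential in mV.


Vm = (RT/F)*ln((PK*Ko + PNa*Nao + PCl*Cli)/(PK*Ki + PNa*Nai + PCl*Clo))
Numer = 17.787, Denom = 194.363
Vm = -63.91 mV


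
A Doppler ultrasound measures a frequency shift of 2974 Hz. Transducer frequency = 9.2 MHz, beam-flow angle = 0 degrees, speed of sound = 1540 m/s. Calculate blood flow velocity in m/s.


v = fd * c / (2 * f0 * cos(theta))
v = 2974 * 1540 / (2 * 9.2000e+06 * cos(0))
v = 0.2489 m/s


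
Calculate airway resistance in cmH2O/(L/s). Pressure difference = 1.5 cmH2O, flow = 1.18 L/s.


R = dP / flow
R = 1.5 / 1.18
R = 1.271 cmH2O/(L/s)


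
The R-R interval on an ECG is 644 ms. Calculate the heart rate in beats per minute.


HR = 60 / RR_interval(s)
RR = 644 ms = 0.644 s
HR = 60 / 0.644 = 93.17 bpm


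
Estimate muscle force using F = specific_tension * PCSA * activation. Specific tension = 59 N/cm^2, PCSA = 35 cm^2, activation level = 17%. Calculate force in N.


F = sigma * PCSA * activation
F = 59 * 35 * 0.17
F = 351.1 N


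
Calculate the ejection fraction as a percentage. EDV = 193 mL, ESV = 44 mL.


SV = EDV - ESV = 193 - 44 = 149 mL
EF = SV/EDV * 100 = 149/193 * 100
EF = 77.2%


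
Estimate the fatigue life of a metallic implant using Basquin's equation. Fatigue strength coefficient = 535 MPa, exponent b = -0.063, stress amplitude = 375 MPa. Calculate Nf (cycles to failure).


sigma_a = sigma_f' * (2Nf)^b
2Nf = (sigma_a/sigma_f')^(1/b)
2Nf = (375/535)^(1/-0.063)
2Nf = 281.55531
Nf = 140.8


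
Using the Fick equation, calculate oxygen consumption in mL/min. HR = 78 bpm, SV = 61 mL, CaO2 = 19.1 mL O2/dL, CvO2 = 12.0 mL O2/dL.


CO = HR*SV = 78*61/1000 = 4.758 L/min
a-v O2 diff = 19.1 - 12.0 = 7.1 mL/dL
VO2 = CO * (CaO2-CvO2) * 10 dL/L
VO2 = 4.758 * 7.1 * 10
VO2 = 337.8 mL/min


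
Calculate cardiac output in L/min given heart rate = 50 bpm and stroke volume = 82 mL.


CO = HR * SV
CO = 50 * 82 / 1000
CO = 4.1 L/min


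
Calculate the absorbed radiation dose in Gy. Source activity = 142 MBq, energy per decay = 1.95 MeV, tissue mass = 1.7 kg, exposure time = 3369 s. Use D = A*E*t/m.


A = 142 MBq = 1.4200e+08 Bq
E = 1.95 MeV = 3.1239e-13 J
D = A*E*t/m = 1.4200e+08*3.1239e-13*3369/1.7
D = 0.08791 Gy


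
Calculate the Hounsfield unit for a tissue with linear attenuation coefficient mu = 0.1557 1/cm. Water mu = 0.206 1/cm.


HU = ((mu_tissue - mu_water) / mu_water) * 1000
HU = ((0.1557 - 0.206) / 0.206) * 1000
HU = -244.2


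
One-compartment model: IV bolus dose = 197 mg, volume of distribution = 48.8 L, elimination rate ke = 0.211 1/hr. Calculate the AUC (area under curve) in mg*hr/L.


C0 = Dose/Vd = 197/48.8 = 4.03689 mg/L
AUC = C0/ke = 4.03689/0.211
AUC = 19.13 mg*hr/L


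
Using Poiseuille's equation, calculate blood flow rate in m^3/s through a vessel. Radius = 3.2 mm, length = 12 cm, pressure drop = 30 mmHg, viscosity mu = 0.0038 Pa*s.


Q = pi*r^4*dP / (8*mu*L)
r = 0.0032 m, L = 0.12 m
dP = 30 mmHg = 3999.66 Pa
Q = 3.6118e-04 m^3/s


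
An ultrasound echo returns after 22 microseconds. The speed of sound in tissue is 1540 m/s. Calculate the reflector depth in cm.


depth = c * t / 2
t = 22 us = 2.2000e-05 s
depth = 1540 * 2.2000e-05 / 2
depth = 0.01694 m = 1.694 cm


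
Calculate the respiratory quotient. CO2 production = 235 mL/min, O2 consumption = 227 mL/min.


RQ = VCO2 / VO2
RQ = 235 / 227
RQ = 1.035


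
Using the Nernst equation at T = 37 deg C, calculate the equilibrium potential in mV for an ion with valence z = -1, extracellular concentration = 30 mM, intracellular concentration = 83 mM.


E = (RT/(zF)) * ln(C_out/C_in)
T = 37 + 273.15 = 310.15 K
E = (8.314 * 310.15 / (-1 * 96485)) * ln(30/83)
E = 27.2 mV


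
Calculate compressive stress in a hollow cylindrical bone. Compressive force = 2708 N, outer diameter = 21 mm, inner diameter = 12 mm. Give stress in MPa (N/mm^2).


A = pi*(r_o^2 - r_i^2)
r_o = 10.5 mm, r_i = 6 mm
A = 233.263 mm^2
sigma = F/A = 2708 / 233.263
sigma = 11.61 MPa


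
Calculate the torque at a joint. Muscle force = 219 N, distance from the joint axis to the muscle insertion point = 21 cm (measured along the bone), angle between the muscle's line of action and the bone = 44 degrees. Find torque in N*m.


Torque = F * d * sin(theta)   (moment arm = d*sin(theta))
d = 21 cm = 0.21 m
Torque = 219 * 0.21 * sin(44)
Torque = 31.95 N*m


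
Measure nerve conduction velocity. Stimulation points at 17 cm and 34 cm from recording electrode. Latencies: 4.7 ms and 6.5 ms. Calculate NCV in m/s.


Distance = (34 - 17) / 100 = 0.17 m
dt = (6.5 - 4.7) / 1000 = 0.0018 s
NCV = dist / dt = 94.44 m/s


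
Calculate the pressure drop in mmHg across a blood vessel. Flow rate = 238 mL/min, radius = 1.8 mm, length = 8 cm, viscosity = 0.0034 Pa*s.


dP = 8*mu*L*Q / (pi*r^4)
Q = 238 mL/min = 3.96667e-06 m^3/s
dP = 261.725 Pa = 261.725 / 133.322 mmHg = 1.963 mmHg


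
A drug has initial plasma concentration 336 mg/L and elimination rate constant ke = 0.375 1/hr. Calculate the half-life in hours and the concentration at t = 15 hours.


t_half = ln(2) / ke = 0.693147 / 0.375 = 1.848 hr
C(t) = C0 * exp(-ke*t) = 336 * exp(-0.375*15)
C(15) = 1.212 mg/L


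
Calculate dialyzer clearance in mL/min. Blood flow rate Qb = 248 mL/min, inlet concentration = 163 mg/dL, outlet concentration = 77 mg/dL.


K = Qb * (Cb_in - Cb_out) / Cb_in
K = 248 * (163 - 77) / 163
K = 130.8 mL/min


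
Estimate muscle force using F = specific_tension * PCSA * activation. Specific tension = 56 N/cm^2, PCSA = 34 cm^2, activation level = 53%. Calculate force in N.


F = sigma * PCSA * activation
F = 56 * 34 * 0.53
F = 1009 N


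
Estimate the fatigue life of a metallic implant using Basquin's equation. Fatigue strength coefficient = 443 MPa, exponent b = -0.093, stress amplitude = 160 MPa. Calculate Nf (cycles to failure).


sigma_a = sigma_f' * (2Nf)^b
2Nf = (sigma_a/sigma_f')^(1/b)
2Nf = (160/443)^(1/-0.093)
2Nf = 56982.195
Nf = 2.849e+04


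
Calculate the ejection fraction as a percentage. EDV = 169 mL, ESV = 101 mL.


SV = EDV - ESV = 169 - 101 = 68 mL
EF = SV/EDV * 100 = 68/169 * 100
EF = 40.24%


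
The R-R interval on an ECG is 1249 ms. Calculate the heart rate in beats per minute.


HR = 60 / RR_interval(s)
RR = 1249 ms = 1.249 s
HR = 60 / 1.249 = 48.04 bpm


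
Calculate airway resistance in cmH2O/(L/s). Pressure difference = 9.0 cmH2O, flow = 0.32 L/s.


R = dP / flow
R = 9.0 / 0.32
R = 28.12 cmH2O/(L/s)


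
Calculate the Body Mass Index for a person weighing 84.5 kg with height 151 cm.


BMI = weight / height^2
height = 151 cm = 1.51 m
BMI = 84.5 / 1.51^2
BMI = 37.06 kg/m^2


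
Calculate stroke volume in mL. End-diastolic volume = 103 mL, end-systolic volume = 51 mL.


SV = EDV - ESV
SV = 103 - 51
SV = 52 mL


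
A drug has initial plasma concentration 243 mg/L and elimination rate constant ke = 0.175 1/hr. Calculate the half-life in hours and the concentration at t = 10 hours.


t_half = ln(2) / ke = 0.693147 / 0.175 = 3.961 hr
C(t) = C0 * exp(-ke*t) = 243 * exp(-0.175*10)
C(10) = 42.23 mg/L


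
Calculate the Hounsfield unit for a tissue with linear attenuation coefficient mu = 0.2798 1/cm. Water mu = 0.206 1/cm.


HU = ((mu_tissue - mu_water) / mu_water) * 1000
HU = ((0.2798 - 0.206) / 0.206) * 1000
HU = 358.3


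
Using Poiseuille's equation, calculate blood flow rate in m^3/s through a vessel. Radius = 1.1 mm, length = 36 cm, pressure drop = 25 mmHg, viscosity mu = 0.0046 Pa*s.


Q = pi*r^4*dP / (8*mu*L)
r = 0.0011 m, L = 0.36 m
dP = 25 mmHg = 3333.05 Pa
Q = 1.1572e-06 m^3/s


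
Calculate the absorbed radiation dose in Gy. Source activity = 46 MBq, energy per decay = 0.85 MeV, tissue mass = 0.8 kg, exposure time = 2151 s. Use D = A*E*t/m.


A = 46 MBq = 4.6000e+07 Bq
E = 0.85 MeV = 1.3617e-13 J
D = A*E*t/m = 4.6000e+07*1.3617e-13*2151/0.8
D = 0.01684 Gy


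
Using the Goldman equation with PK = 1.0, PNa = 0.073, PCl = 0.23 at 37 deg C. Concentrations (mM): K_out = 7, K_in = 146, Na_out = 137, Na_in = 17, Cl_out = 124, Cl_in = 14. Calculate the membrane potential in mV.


Vm = (RT/F)*ln((PK*Ko + PNa*Nao + PCl*Cli)/(PK*Ki + PNa*Nai + PCl*Clo))
Numer = 20.221, Denom = 175.761
Vm = -57.79 mV


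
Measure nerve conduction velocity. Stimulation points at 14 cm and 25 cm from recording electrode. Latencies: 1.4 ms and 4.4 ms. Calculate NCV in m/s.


Distance = (25 - 14) / 100 = 0.11 m
dt = (4.4 - 1.4) / 1000 = 0.003 s
NCV = dist / dt = 36.67 m/s


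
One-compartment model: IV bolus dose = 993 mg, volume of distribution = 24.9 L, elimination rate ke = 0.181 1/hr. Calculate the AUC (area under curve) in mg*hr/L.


C0 = Dose/Vd = 993/24.9 = 39.8795 mg/L
AUC = C0/ke = 39.8795/0.181
AUC = 220.3 mg*hr/L


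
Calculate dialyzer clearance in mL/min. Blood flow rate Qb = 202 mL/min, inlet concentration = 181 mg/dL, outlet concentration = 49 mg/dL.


K = Qb * (Cb_in - Cb_out) / Cb_in
K = 202 * (181 - 49) / 181
K = 147.3 mL/min


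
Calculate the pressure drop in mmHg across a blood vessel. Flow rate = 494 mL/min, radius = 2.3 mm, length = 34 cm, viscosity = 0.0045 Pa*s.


dP = 8*mu*L*Q / (pi*r^4)
Q = 494 mL/min = 8.23333e-06 m^3/s
dP = 1146.29 Pa = 1146.29 / 133.322 mmHg = 8.598 mmHg


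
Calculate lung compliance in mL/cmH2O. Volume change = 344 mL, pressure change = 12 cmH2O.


C = dV / dP
C = 344 / 12
C = 28.67 mL/cmH2O


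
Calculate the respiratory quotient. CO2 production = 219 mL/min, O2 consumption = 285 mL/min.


RQ = VCO2 / VO2
RQ = 219 / 285
RQ = 0.7684


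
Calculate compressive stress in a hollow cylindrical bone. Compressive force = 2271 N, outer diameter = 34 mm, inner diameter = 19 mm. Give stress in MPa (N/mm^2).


A = pi*(r_o^2 - r_i^2)
r_o = 17 mm, r_i = 9.5 mm
A = 624.392 mm^2
sigma = F/A = 2271 / 624.392
sigma = 3.637 MPa


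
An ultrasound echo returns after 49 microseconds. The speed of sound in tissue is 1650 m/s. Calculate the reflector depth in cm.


depth = c * t / 2
t = 49 us = 4.9000e-05 s
depth = 1650 * 4.9000e-05 / 2
depth = 0.040425 m = 4.0425 cm


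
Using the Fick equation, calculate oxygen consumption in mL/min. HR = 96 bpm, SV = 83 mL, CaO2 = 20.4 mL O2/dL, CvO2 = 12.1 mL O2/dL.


CO = HR*SV = 96*83/1000 = 7.968 L/min
a-v O2 diff = 20.4 - 12.1 = 8.3 mL/dL
VO2 = CO * (CaO2-CvO2) * 10 dL/L
VO2 = 7.968 * 8.3 * 10
VO2 = 661.3 mL/min


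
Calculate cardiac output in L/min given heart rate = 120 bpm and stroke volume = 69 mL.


CO = HR * SV
CO = 120 * 69 / 1000
CO = 8.28 L/min


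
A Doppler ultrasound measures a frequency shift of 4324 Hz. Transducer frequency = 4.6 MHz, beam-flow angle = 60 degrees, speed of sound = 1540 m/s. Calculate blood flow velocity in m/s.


v = fd * c / (2 * f0 * cos(theta))
v = 4324 * 1540 / (2 * 4.6000e+06 * cos(60))
v = 1.448 m/s


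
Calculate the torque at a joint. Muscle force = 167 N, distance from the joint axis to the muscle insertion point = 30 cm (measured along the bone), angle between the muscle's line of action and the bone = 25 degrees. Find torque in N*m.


Torque = F * d * sin(theta)   (moment arm = d*sin(theta))
d = 30 cm = 0.3 m
Torque = 167 * 0.3 * sin(25)
Torque = 21.17 N*m


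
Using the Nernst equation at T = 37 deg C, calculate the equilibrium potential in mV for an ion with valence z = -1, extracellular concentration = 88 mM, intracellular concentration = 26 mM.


E = (RT/(zF)) * ln(C_out/C_in)
T = 37 + 273.15 = 310.15 K
E = (8.314 * 310.15 / (-1 * 96485)) * ln(88/26)
E = -32.58 mV


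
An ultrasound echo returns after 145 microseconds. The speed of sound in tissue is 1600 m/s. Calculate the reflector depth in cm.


depth = c * t / 2
t = 145 us = 1.4500e-04 s
depth = 1600 * 1.4500e-04 / 2
depth = 0.116 m = 11.6 cm


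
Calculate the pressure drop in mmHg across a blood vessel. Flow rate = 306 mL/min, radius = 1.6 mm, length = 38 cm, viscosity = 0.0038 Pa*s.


dP = 8*mu*L*Q / (pi*r^4)
Q = 306 mL/min = 5.1e-06 m^3/s
dP = 2861.53 Pa = 2861.53 / 133.322 mmHg = 21.46 mmHg


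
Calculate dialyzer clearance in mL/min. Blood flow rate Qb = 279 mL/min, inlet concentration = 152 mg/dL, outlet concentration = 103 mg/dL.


K = Qb * (Cb_in - Cb_out) / Cb_in
K = 279 * (152 - 103) / 152
K = 89.94 mL/min


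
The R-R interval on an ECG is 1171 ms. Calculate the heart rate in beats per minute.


HR = 60 / RR_interval(s)
RR = 1171 ms = 1.171 s
HR = 60 / 1.171 = 51.24 bpm


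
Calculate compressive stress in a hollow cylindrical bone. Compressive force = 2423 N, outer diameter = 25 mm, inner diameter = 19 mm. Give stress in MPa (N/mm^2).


A = pi*(r_o^2 - r_i^2)
r_o = 12.5 mm, r_i = 9.5 mm
A = 207.345 mm^2
sigma = F/A = 2423 / 207.345
sigma = 11.69 MPa


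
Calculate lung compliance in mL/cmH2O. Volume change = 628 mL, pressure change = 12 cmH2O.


C = dV / dP
C = 628 / 12
C = 52.33 mL/cmH2O


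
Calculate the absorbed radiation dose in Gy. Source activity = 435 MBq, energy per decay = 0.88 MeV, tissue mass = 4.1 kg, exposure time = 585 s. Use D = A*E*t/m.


A = 435 MBq = 4.3500e+08 Bq
E = 0.88 MeV = 1.40976e-13 J
D = A*E*t/m = 4.3500e+08*1.40976e-13*585/4.1
D = 0.00875 Gy


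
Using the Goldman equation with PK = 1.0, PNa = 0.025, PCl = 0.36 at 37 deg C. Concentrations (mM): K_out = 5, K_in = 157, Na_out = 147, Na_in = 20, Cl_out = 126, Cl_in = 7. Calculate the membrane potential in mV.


Vm = (RT/F)*ln((PK*Ko + PNa*Nao + PCl*Cli)/(PK*Ki + PNa*Nai + PCl*Clo))
Numer = 11.195, Denom = 202.86
Vm = -77.42 mV


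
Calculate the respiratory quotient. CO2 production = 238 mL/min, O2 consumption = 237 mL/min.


RQ = VCO2 / VO2
RQ = 238 / 237
RQ = 1.004


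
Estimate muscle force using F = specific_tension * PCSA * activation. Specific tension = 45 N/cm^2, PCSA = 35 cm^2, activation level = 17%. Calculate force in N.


F = sigma * PCSA * activation
F = 45 * 35 * 0.17
F = 267.8 N


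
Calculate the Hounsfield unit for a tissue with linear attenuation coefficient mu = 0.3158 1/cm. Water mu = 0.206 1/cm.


HU = ((mu_tissue - mu_water) / mu_water) * 1000
HU = ((0.3158 - 0.206) / 0.206) * 1000
HU = 533


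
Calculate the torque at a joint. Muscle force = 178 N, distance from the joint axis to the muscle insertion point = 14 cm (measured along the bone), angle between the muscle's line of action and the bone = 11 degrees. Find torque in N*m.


Torque = F * d * sin(theta)   (moment arm = d*sin(theta))
d = 14 cm = 0.14 m
Torque = 178 * 0.14 * sin(11)
Torque = 4.755 N*m


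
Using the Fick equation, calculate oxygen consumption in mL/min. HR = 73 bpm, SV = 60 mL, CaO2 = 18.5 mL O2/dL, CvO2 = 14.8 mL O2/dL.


CO = HR*SV = 73*60/1000 = 4.38 L/min
a-v O2 diff = 18.5 - 14.8 = 3.7 mL/dL
VO2 = CO * (CaO2-CvO2) * 10 dL/L
VO2 = 4.38 * 3.7 * 10
VO2 = 162.1 mL/min


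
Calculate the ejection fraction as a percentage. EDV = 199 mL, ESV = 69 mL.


SV = EDV - ESV = 199 - 69 = 130 mL
EF = SV/EDV * 100 = 130/199 * 100
EF = 65.33%


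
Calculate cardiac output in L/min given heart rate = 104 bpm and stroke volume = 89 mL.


CO = HR * SV
CO = 104 * 89 / 1000
CO = 9.256 L/min


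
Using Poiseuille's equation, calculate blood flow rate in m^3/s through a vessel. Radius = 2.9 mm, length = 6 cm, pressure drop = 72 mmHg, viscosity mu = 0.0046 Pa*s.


Q = pi*r^4*dP / (8*mu*L)
r = 0.0029 m, L = 0.06 m
dP = 72 mmHg = 9599.184 Pa
Q = 9.6600e-04 m^3/s


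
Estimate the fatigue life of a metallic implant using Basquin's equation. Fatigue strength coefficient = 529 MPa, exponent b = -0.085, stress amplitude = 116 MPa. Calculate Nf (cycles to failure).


sigma_a = sigma_f' * (2Nf)^b
2Nf = (sigma_a/sigma_f')^(1/b)
2Nf = (116/529)^(1/-0.085)
2Nf = 56612706
Nf = 2.8306e+07


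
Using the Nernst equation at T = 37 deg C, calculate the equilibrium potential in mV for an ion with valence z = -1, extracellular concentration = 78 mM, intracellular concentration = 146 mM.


E = (RT/(zF)) * ln(C_out/C_in)
T = 37 + 273.15 = 310.15 K
E = (8.314 * 310.15 / (-1 * 96485)) * ln(78/146)
E = 16.75 mV


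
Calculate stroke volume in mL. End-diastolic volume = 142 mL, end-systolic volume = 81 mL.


SV = EDV - ESV
SV = 142 - 81
SV = 61 mL


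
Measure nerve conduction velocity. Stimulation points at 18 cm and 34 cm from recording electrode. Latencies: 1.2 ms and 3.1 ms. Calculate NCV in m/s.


Distance = (34 - 18) / 100 = 0.16 m
dt = (3.1 - 1.2) / 1000 = 0.0019 s
NCV = dist / dt = 84.21 m/s


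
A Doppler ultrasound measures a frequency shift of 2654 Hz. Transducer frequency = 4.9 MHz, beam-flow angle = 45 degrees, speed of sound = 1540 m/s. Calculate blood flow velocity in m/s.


v = fd * c / (2 * f0 * cos(theta))
v = 2654 * 1540 / (2 * 4.9000e+06 * cos(45))
v = 0.5898 m/s
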